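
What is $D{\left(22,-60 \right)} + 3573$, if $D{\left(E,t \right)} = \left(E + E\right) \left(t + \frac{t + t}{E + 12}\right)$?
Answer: $\frac{13221}{17} \approx 777.71$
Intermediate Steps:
$D{\left(E,t \right)} = 2 E \left(t + \frac{2 t}{12 + E}\right)$
$D{\left(22,-60 \right)} + 3573 = 2 \cdot 22 \left(-60\right) \frac{1}{12 + 22} \left(14 + 22\right) + 3573 = 2 \cdot 22 \left(-60\right) \frac{1}{34} \cdot 36 + 3573 = - \frac{47520}{17} + 3573 = \frac{13221}{17}$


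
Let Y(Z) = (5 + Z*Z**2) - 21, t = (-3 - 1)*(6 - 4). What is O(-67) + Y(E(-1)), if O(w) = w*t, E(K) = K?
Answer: 519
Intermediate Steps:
t = -8 (t = -4*2 = -8)
Y(Z) = -16 + Z**3 (Y(Z) = (5 + Z**3) - 21 = -16 + Z**3)
O(w) = -8*w (O(w) = w*(-8) = -8*w)
O(-67) + Y(E(-1)) = -8*(-67) + (-16 + (-1)**3) = 536 + (-16 - 1) = 536 - 17 = 519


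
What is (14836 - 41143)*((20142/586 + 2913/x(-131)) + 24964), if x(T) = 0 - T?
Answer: -25264348940754/38383 ≈ -6.5822e+8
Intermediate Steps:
x(T) = -T
(14836 - 41143)*((20142/586 + 2913/x(-131)) + 24964) = (14836 - 41143)*((20142/586 + 2913/((-1*(-131)))) + 24964) = -26307*((20142*(1/586) + 2913/131) + 24964) = -26307*((10071/293 + 2913*(1/131)) + 24964) = -26307*((10071/293 + 2913/131) + 24964) = -26307*(2172810/38383 + 24964) = -26307*960366022/38383 = -25264348940754/38383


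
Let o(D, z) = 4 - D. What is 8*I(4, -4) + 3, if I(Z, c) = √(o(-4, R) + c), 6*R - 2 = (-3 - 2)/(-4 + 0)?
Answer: 19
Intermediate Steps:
R = 13/24 (R = ⅓ + ((-3 - 2)/(-4 + 0))/6 = ⅓ + (-5/(-4))/6 = ⅓ + (-5*(-¼))/6 = ⅓ + (⅙)*(5/4) = ⅓ + 5/24 = 13/24 ≈ 0.54167)
I(Z, c) = √(8 + c) (I(Z, c) = √((4 - 1*(-4)) + c) = √((4 + 4) + c) = √(8 + c))
8*I(4, -4) + 3 = 8*√(8 - 4) + 3 = 8*√4 + 3 = 8*2 + 3 = 16 + 3 = 19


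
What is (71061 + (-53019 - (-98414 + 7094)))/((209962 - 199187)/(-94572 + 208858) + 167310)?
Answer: 12498545532/19121201435 ≈ 0.65365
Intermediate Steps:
(71061 + (-53019 - (-98414 + 7094)))/((209962 - 199187)/(-94572 + 208858) + 167310) = (71061 + (-53019 - 1*(-91320)))/(10775/114286 + 167310) = (71061 + (-53019 + 91320))/(10775*(1/114286) + 167310) = (71061 + 38301)/(10775/114286 + 167310) = 109362/(19121201435/114286) = 109362*(114286/19121201435) = 12498545532/19121201435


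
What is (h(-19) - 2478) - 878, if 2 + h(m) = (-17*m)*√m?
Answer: -3358 + 323*I*√19 ≈ -3358.0 + 1407.9*I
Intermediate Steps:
h(m) = -2 - 17*m^(3/2) (h(m) = -2 + (-17*m)*√m = -2 - 17*m^(3/2))
(h(-19) - 2478) - 878 = ((-2 - (-323)*I*√19) - 2478) - 878 = ((-2 + 323*I*√19) - 2478) - 878 = (-2480 + 323*I*√19) - 878 = -3358 + 323*I*√19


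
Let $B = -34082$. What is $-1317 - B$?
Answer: $32765$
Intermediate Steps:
$-1317 - B = -1317 - -34082 = -1317 + 34082 = 32765$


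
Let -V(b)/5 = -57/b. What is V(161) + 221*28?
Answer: 996553/161 ≈ 6189.8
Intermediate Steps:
V(b) = 285/b (V(b) = -(-285)/b = 285/b)
V(161) + 221*28 = 285/161 + 221*28 = 285*(1/161) + 6188 = 285/161 + 6188 = 996553/161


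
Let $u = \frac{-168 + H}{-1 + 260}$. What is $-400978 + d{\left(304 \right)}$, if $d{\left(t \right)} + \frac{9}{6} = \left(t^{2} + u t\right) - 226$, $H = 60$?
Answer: $- \frac{160018625}{518} \approx -3.0892 \cdot 10^{5}$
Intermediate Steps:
$u = - \frac{108}{259}$ ($u = \frac{-168 + 60}{-1 + 260} = - \frac{108}{259} \approx -0.41699$)
$d{\left(t \right)} = - \frac{455}{2} + t^{2} - \frac{108 t}{259}$ ($d{\left(t \right)} = - \frac{3}{2} - \left(226 - t^{2} + \frac{108 t}{259}\right) = - \frac{455}{2} + t^{2} - \frac{108 t}{259}$)
$-400978 + d{\left(304 \right)} = -400978 - \left(\frac{183509}{518} - 92416\right) = -400978 - - \frac{47687979}{518} = -400978 + \frac{47687979}{518} = - \frac{160018625}{518}$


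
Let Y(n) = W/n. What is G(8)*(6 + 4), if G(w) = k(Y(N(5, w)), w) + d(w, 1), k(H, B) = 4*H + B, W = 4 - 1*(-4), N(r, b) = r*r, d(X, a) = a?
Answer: 514/5 ≈ 102.80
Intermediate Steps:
N(r, b) = r**2
W = 8 (W = 4 + 4 = 8)
Y(n) = 8/n
k(H, B) = B + 4*H
G(w) = 57/25 + w (G(w) = (w + 4*(8/(5**2))) + 1 = (w + 4*(8/25)) + 1 = (w + 32/25) + 1 = (32/25 + w) + 1 = 57/25 + w)
G(8)*(6 + 4) = (57/25 + 8)*(6 + 4) = (257/25)*10 = 514/5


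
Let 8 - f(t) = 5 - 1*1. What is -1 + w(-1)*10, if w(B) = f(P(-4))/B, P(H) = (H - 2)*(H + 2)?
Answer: -41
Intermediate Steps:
P(H) = (-2 + H)*(2 + H)
f(t) = 4 (f(t) = 8 - (5 - 1*1) = 8 - (5 - 1) = 8 - 1*4 = 8 - 4 = 4)
w(B) = 4/B
-1 + w(-1)*10 = -1 + (4/(-1))*10 = -1 + (4*(-1))*10 = -1 - 4*10 = -1 - 40 = -41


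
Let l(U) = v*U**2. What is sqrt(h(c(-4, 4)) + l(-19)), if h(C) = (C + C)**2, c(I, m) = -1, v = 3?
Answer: sqrt(1087) ≈ 32.970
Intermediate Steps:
h(C) = 4*C**2 (h(C) = (2*C)**2 = 4*C**2)
l(U) = 3*U**2
sqrt(h(c(-4, 4)) + l(-19)) = sqrt(4*(-1)**2 + 3*(-19)**2) = sqrt(4*1 + 3*361) = sqrt(4 + 1083) = sqrt(1087)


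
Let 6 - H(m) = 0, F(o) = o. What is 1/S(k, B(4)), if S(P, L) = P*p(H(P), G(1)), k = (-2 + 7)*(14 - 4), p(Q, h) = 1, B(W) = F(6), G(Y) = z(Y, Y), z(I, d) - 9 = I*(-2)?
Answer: 1/50 ≈ 0.020000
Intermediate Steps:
z(I, d) = 9 - 2*I (z(I, d) = 9 + I*(-2) = 9 - 2*I)
G(Y) = 9 - 2*Y
H(m) = 6 (H(m) = 6 - 1*0 = 6 + 0 = 6)
B(W) = 6
k = 50 (k = 5*10 = 50)
S(P, L) = P (S(P, L) = P*1 = P)
1/S(k, B(4)) = 1/50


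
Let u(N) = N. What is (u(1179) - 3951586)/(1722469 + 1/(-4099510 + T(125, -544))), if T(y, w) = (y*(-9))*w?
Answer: -13777083916570/6007127862189 ≈ -2.2935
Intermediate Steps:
T(y, w) = -9*w*y (T(y, w) = (-9*y)*w = -9*w*y)
(u(1179) - 3951586)/(1722469 + 1/(-4099510 + T(125, -544))) = (1179 - 3951586)/(1722469 + 1/(-4099510 - 9*(-544)*125)) = -3950407/(1722469 + 1/(-4099510 + 612000)) = -3950407/(1722469 + 1/(-3487510)) = -3950407/(1722469 - 1/3487510) = -3950407/6007127862189/3487510 = -3950407*3487510/6007127862189 = -13777083916570/6007127862189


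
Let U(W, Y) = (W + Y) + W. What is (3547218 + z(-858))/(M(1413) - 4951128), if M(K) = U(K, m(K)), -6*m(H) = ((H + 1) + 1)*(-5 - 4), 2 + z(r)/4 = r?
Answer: -7087556/9892359 ≈ -0.71647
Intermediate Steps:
z(r) = -8 + 4*r
m(H) = 3 + 3*H/2 (m(H) = -((H + 1) + 1)*(-5 - 4)/6 = -((1 + H) + 1)*(-9)/6 = -(2 + H)*(-9)/6 = -(-18 - 9*H)/6 = 3 + 3*H/2)
U(W, Y) = Y + 2*W
M(K) = 3 + 7*K/2 (M(K) = (3 + 3*K/2) + 2*K = 3 + 7*K/2)
(3547218 + z(-858))/(M(1413) - 4951128) = (3547218 + (-8 + 4*(-858)))/((3 + (7/2)*1413) - 4951128) = (3547218 + (-8 - 3432))/((3 + 9891/2) - 4951128) = (3547218 - 3440)/(9897/2 - 4951128) = 3543778/(-9892359/2) = 3543778*(-2/9892359) = -7087556/9892359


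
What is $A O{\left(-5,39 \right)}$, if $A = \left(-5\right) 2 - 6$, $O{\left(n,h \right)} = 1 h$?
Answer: $-624$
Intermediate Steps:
$O{\left(n,h \right)} = h$
$A = -16$ ($A = -10 - 6 = -16$)
$A O{\left(-5,39 \right)} = \left(-16\right) 39 = -624$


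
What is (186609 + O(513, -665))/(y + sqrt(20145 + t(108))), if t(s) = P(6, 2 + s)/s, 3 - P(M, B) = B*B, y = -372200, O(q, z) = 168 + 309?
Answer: -7520408193600/14961544556437 - 1122516*sqrt(6490689)/14961544556437 ≈ -0.50284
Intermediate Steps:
O(q, z) = 477
P(M, B) = 3 - B**2 (P(M, B) = 3 - B*B = 3 - B**2)
t(s) = (3 - (2 + s)**2)/s
(186609 + O(513, -665))/(y + sqrt(20145 + t(108))) = (186609 + 477)/(-372200 + sqrt(20145 + (3 - (2 + 108)**2)/108)) = 187086/(-372200 + sqrt(20145 + (3 - 1*110**2)/108)) = 187086/(-372200 + sqrt(20145 + (3 - 1*12100)/108)) = 187086/(-372200 + sqrt(20145 + (3 - 12100)/108)) = 187086/(-372200 + sqrt(20145 + (1/108)*(-12097))) = 187086/(-372200 + sqrt(20145 - 12097/108)) = 187086/(-372200 + sqrt(2163563/108)) = 187086/(-372200 + sqrt(6490689)/18)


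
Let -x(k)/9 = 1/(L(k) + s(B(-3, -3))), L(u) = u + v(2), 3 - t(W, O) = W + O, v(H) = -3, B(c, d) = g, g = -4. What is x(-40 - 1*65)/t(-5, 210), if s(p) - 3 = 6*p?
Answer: -3/8686 ≈ -0.00034538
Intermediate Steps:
B(c, d) = -4
s(p) = 3 + 6*p
t(W, O) = 3 - O - W (t(W, O) = 3 - (W + O) = 3 - (O + W) = 3 + (-O - W) = 3 - O - W)
L(u) = -3 + u (L(u) = u - 3 = -3 + u)
x(k) = -9/(-24 + k) (x(k) = -9/((-3 + k) + (3 + 6*(-4))) = -9/((-3 + k) + (3 - 24)) = -9/((-3 + k) - 21) = -9/(-24 + k))
x(-40 - 1*65)/t(-5, 210) = (-9/(-24 + (-40 - 1*65)))/(3 - 1*210 - 1*(-5)) = (-9/(-24 + (-40 - 65)))/(3 - 210 + 5) = -9/(-24 - 105)/(-202) = -9/(-129)*(-1/202) = -9*(-1/129)*(-1/202) = (3/43)*(-1/202) = -3/8686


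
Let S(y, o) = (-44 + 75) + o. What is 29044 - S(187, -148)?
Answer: 29161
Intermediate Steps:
S(y, o) = 31 + o
29044 - S(187, -148) = 29044 - (31 - 148) = 29044 - 1*(-117) = 29044 + 117 = 29161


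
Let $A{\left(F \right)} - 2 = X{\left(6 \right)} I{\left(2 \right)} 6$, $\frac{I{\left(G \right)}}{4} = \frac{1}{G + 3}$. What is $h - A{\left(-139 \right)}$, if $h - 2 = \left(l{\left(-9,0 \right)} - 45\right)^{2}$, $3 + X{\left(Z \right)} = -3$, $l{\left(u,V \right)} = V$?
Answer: $\frac{10269}{5} \approx 2053.8$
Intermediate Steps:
$I{\left(G \right)} = \frac{4}{3 + G}$ ($I{\left(G \right)} = \frac{4}{G + 3} = \frac{4}{3 + G}$)
$X{\left(Z \right)} = -6$ ($X{\left(Z \right)} = -3 - 3 = -6$)
$h = 2027$ ($h = 2 + \left(0 - 45\right)^{2} = 2 + \left(-45\right)^{2} = 2 + 2025 = 2027$)
$A{\left(F \right)} = - \frac{134}{5}$ ($A{\left(F \right)} = 2 + - 6 \frac{4}{3 + 2} \cdot 6 = 2 + - 6 \cdot \frac{4}{5} \cdot 6 = 2 + - 6 \cdot 4 \cdot \frac{1}{5} \cdot 6 = 2 + \left(-6\right) \frac{4}{5} \cdot 6 = 2 - \frac{144}{5} = - \frac{134}{5}$)
$h - A{\left(-139 \right)} = 2027 - - \frac{134}{5} = 2027 + \frac{134}{5} = \frac{10269}{5}$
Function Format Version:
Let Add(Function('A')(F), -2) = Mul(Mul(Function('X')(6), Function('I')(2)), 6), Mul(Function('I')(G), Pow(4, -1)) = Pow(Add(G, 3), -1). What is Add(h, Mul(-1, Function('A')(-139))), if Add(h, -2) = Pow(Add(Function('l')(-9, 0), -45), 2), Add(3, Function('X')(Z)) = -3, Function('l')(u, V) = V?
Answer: Rational(10269, 5) ≈ 2053.8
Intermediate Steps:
Function('I')(G) = Mul(4, Pow(Add(3, G), -1)) (Function('I')(G) = Mul(4, Pow(Add(G, 3), -1)) = Mul(4, Pow(Add(3, G), -1)))
Function('X')(Z) = -6 (Function('X')(Z) = Add(-3, -3) = -6)
h = 2027 (h = Add(2, Pow(Add(0, -45), 2)) = Add(2, Pow(-45, 2)) = Add(2, 2025) = 2027)
Function('A')(F) = Rational(-134, 5) (Function('A')(F) = Add(2, Mul(Mul(-6, Mul(4, Pow(Add(3, 2), -1))), 6)) = Add(2, Mul(Mul(-6, Mul(4, Pow(5, -1))), 6)) = Add(2, Mul(Mul(-6, Mul(4, Rational(1, 5))), 6)) = Add(2, Mul(Mul(-6, Rational(4, 5)), 6)) = Add(2, Mul(Rational(-24, 5), 6)) = Add(2, Rational(-144, 5)) = Rational(-134, 5))
Add(h, Mul(-1, Function('A')(-139))) = Add(2027, Mul(-1, Rational(-134, 5))) = Add(2027, Rational(134, 5)) = Rational(10269, 5)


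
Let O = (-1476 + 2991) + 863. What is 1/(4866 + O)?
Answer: 1/7244 ≈ 0.00013805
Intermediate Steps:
O = 2378 (O = 1515 + 863 = 2378)
1/(4866 + O) = 1/(4866 + 2378) = 1/7244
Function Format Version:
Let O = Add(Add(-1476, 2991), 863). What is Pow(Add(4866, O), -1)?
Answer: Rational(1, 7244) ≈ 0.00013805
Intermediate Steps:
O = 2378 (O = Add(1515, 863) = 2378)
Pow(Add(4866, O), -1) = Pow(Add(4866, 2378), -1) = Pow(7244, -1) = Rational(1, 7244)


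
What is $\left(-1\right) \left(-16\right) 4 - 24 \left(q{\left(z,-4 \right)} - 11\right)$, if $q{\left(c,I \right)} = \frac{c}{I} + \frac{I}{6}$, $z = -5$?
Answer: $314$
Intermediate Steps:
$q{\left(c,I \right)} = \frac{I}{6} + \frac{c}{I}$ ($q{\left(c,I \right)} = \frac{c}{I} + I \frac{1}{6} = \frac{c}{I} + \frac{I}{6} = \frac{I}{6} + \frac{c}{I}$)
$\left(-1\right) \left(-16\right) 4 - 24 \left(q{\left(z,-4 \right)} - 11\right) = \left(-1\right) \left(-16\right) 4 - 24 \left(\left(\frac{1}{6} \left(-4\right) - \frac{5}{-4}\right) - 11\right) = 16 \cdot 4 - 24 \left(\left(- \frac{2}{3} - - \frac{5}{4}\right) - 11\right) = 64 - 24 \left(\left(- \frac{2}{3} + \frac{5}{4}\right) - 11\right) = 64 - 24 \left(\frac{7}{12} - 11\right) = 64 - -250 = 64 + 250 = 314$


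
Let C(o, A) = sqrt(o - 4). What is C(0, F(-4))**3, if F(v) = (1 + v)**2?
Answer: -8*I ≈ -8.0*I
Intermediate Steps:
C(o, A) = sqrt(-4 + o)
C(0, F(-4))**3 = (sqrt(-4 + 0))**3 = (sqrt(-4))**3 = (2*I)**3 = -8*I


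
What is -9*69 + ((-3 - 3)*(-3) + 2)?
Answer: -601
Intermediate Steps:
-9*69 + ((-3 - 3)*(-3) + 2) = -621 + (-6*(-3) + 2) = -621 + (18 + 2) = -621 + 20 = -601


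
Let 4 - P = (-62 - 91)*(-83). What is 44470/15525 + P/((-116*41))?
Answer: 81717839/14767380 ≈ 5.5337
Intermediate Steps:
P = -12695 (P = 4 - (-62 - 91)*(-83) = 4 - (-153)*(-83) = 4 - 1*12699 = 4 - 12699 = -12695)
44470/15525 + P/((-116*41)) = 44470/15525 - 12695/((-116*41)) = 44470*(1/15525) - 12695/(-4756) = 8894/3105 - 12695*(-1/4756) = 8894/3105 + 12695/4756 = 81717839/14767380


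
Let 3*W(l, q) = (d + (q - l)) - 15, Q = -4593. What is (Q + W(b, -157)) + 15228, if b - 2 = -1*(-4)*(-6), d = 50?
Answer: 31805/3 ≈ 10602.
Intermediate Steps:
b = -22 (b = 2 - 1*(-4)*(-6) = 2 + 4*(-6) = 2 - 24 = -22)
W(l, q) = 35/3 - l/3 + q/3 (W(l, q) = ((50 + (q - l)) - 15)/3 = ((50 + q - l) - 15)/3 = (35 + q - l)/3 = 35/3 - l/3 + q/3)
(Q + W(b, -157)) + 15228 = (-4593 + (35/3 - ⅓*(-22) + (⅓)*(-157))) + 15228 = (-4593 + (35/3 + 22/3 - 157/3)) + 15228 = (-4593 - 100/3) + 15228 = -13879/3 + 15228 = 31805/3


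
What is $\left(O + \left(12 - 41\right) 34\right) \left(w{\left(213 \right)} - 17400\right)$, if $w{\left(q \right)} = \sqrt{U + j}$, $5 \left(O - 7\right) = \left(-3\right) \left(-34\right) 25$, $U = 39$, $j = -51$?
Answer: $8160600 - 938 i \sqrt{3} \approx 8.1606 \cdot 10^{6} - 1624.7 i$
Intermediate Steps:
$O = 517$ ($O = 7 + \frac{\left(-3\right) \left(-34\right) 25}{5} = 7 + \frac{102 \cdot 25}{5} = 7 + \frac{1}{5} \cdot 2550 = 7 + 510 = 517$)
$w{\left(q \right)} = 2 i \sqrt{3}$ ($w{\left(q \right)} = \sqrt{39 - 51} = \sqrt{-12} = 2 i \sqrt{3}$)
$\left(O + \left(12 - 41\right) 34\right) \left(w{\left(213 \right)} - 17400\right) = \left(517 + \left(12 - 41\right) 34\right) \left(2 i \sqrt{3} - 17400\right) = \left(517 - 986\right) \left(-17400 + 2 i \sqrt{3}\right) = - 469 \left(-17400 + 2 i \sqrt{3}\right) = 8160600 - 938 i \sqrt{3}$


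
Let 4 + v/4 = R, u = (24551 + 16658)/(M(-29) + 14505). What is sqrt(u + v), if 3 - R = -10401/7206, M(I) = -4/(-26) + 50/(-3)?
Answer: 3*sqrt(236293662810955359)/678626251 ≈ 2.1489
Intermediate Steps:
M(I) = -644/39 (M(I) = -4*(-1/26) + 50*(-1/3) = 2/13 - 50/3 = -644/39)
R = 10673/2402 (R = 3 - (-10401)/7206 = 3 - 1*(-3467/2402) = 3 + 3467/2402 = 10673/2402 ≈ 4.4434)
u = 1607151/565051 (u = (24551 + 16658)/(-644/39 + 14505) = 41209/(565051/39) = 41209*(39/565051) = 1607151/565051 ≈ 2.8443)
v = 2130/1201 (v = -16 + 4*(10673/2402) = -16 + 21346/1201 = 2130/1201 ≈ 1.7735)
sqrt(u + v) = sqrt(1607151/565051 + 2130/1201) = sqrt(3133746981/678626251) = 3*sqrt(236293662810955359)/678626251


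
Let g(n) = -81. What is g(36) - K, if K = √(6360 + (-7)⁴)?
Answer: -81 - √8761 ≈ -174.60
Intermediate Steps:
K = √8761 (K = √(6360 + 2401) = √8761 ≈ 93.600)
g(36) - K = -81 - √8761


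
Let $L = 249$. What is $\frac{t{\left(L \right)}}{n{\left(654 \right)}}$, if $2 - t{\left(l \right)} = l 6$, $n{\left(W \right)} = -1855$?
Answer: $\frac{1492}{1855} \approx 0.80431$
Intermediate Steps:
$t{\left(l \right)} = 2 - 6 l$ ($t{\left(l \right)} = 2 - l 6 = 2 - 6 l$)
$\frac{t{\left(L \right)}}{n{\left(654 \right)}} = \frac{2 - 1494}{-1855} = \left(2 - 1494\right) \left(- \frac{1}{1855}\right) = \left(-1492\right) \left(- \frac{1}{1855}\right) = \frac{1492}{1855}$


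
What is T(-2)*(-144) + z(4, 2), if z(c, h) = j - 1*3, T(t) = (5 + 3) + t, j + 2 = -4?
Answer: -873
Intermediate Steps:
j = -6 (j = -2 - 4 = -6)
T(t) = 8 + t
z(c, h) = -9 (z(c, h) = -6 - 1*3 = -6 - 3 = -9)
T(-2)*(-144) + z(4, 2) = (8 - 2)*(-144) - 9 = 6*(-144) - 9 = -864 - 9 = -873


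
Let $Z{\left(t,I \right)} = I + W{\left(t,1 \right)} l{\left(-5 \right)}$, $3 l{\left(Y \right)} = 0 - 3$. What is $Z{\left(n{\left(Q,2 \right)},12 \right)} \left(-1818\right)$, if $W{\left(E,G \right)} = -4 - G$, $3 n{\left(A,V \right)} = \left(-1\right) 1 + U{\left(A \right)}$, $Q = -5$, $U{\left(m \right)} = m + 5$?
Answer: $-30906$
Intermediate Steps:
$U{\left(m \right)} = 5 + m$
$l{\left(Y \right)} = -1$ ($l{\left(Y \right)} = \frac{0 - 3}{3} = \frac{1}{3} \left(-3\right) = -1$)
$n{\left(A,V \right)} = \frac{4}{3} + \frac{A}{3}$ ($n{\left(A,V \right)} = \frac{\left(-1\right) 1 + \left(5 + A\right)}{3} = \frac{-1 + \left(5 + A\right)}{3} = \frac{4 + A}{3} = \frac{4}{3} + \frac{A}{3}$)
$Z{\left(t,I \right)} = 5 + I$ ($Z{\left(t,I \right)} = I + \left(-4 - 1\right) \left(-1\right) = I - -5 = I + 5 = 5 + I$)
$Z{\left(n{\left(Q,2 \right)},12 \right)} \left(-1818\right) = \left(5 + 12\right) \left(-1818\right) = 17 \left(-1818\right) = -30906$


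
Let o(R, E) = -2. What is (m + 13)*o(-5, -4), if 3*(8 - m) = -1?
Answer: -128/3 ≈ -42.667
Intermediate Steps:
m = 25/3 (m = 8 - ⅓*(-1) = 8 + ⅓ = 25/3 ≈ 8.3333)
(m + 13)*o(-5, -4) = (25/3 + 13)*(-2) = (64/3)*(-2) = -128/3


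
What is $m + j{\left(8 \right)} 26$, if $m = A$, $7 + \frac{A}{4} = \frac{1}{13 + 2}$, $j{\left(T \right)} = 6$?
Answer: $\frac{1924}{15} \approx 128.27$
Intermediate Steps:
$A = - \frac{416}{15}$ ($A = -28 + \frac{4}{13 + 2} = -28 + \frac{4}{15} = - \frac{416}{15} \approx -27.733$)
$m = - \frac{416}{15} \approx -27.733$
$m + j{\left(8 \right)} 26 = - \frac{416}{15} + 6 \cdot 26 = - \frac{416}{15} + 156 = \frac{1924}{15}$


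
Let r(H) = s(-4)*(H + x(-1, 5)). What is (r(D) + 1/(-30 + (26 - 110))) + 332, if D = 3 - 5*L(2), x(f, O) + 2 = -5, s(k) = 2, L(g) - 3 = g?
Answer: 31235/114 ≈ 273.99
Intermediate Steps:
L(g) = 3 + g
x(f, O) = -7 (x(f, O) = -2 - 5 = -7)
D = -22 (D = 3 - 5*(3 + 2) = 3 - 5*5 = 3 - 25 = -22)
r(H) = -14 + 2*H (r(H) = 2*(H - 7) = 2*(-7 + H) = -14 + 2*H)
(r(D) + 1/(-30 + (26 - 110))) + 332 = ((-14 + 2*(-22)) + 1/(-30 + (26 - 110))) + 332 = ((-14 - 44) + 1/(-30 - 84)) + 332 = (-58 + 1/(-114)) + 332 = (-58 - 1/114) + 332 = -6613/114 + 332 = 31235/114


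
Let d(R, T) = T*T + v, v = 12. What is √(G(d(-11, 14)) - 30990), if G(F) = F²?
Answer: 19*√34 ≈ 110.79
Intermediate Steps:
d(R, T) = 12 + T² (d(R, T) = T*T + 12 = T² + 12 = 12 + T²)
√(G(d(-11, 14)) - 30990) = √((12 + 14²)² - 30990) = √((12 + 196)² - 30990) = √(208² - 30990) = √(43264 - 30990) = √12274 = 19*√34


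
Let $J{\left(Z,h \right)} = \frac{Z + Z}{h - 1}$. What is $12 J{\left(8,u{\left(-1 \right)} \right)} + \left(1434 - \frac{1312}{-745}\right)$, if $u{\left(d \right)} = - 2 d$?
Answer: $\frac{1212682}{745} \approx 1627.8$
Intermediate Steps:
$J{\left(Z,h \right)} = \frac{2 Z}{-1 + h}$
$12 J{\left(8,u{\left(-1 \right)} \right)} + \left(1434 - \frac{1312}{-745}\right) = 12 \cdot 2 \cdot 8 \frac{1}{-1 - -2} + \left(1434 - \frac{1312}{-745}\right) = 12 \cdot 2 \cdot 8 \frac{1}{-1 + 2} + \left(1434 - - \frac{1312}{745}\right) = 12 \cdot 2 \cdot 8 \cdot 1^{-1} + \left(1434 + \frac{1312}{745}\right) = 12 \cdot 2 \cdot 8 \cdot 1 + \frac{1069642}{745} = 12 \cdot 16 + \frac{1069642}{745} = 192 + \frac{1069642}{745} = \frac{1212682}{745}$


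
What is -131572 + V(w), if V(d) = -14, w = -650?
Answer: -131586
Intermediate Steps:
-131572 + V(w) = -131572 - 14 = -131586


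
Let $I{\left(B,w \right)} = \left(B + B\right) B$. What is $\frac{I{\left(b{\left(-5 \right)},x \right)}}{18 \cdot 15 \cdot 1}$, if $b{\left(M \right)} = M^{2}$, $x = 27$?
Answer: $\frac{125}{27} \approx 4.6296$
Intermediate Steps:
$I{\left(B,w \right)} = 2 B^{2}$ ($I{\left(B,w \right)} = 2 B B = 2 B^{2}$)
$\frac{I{\left(b{\left(-5 \right)},x \right)}}{18 \cdot 15 \cdot 1} = \frac{2 \left(\left(-5\right)^{2}\right)^{2}}{18 \cdot 15 \cdot 1} = \frac{2 \cdot 25^{2}}{270 \cdot 1} = \frac{2 \cdot 625}{270} = 1250 \cdot \frac{1}{270} = \frac{125}{27}$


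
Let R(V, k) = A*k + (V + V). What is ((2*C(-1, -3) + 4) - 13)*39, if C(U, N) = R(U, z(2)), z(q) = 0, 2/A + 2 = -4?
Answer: -507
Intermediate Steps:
A = -1/3 (A = 2/(-2 - 4) = 2/(-6) = 2*(-1/6) = -1/3 ≈ -0.33333)
R(V, k) = 2*V - k/3 (R(V, k) = -k/3 + (V + V) = -k/3 + 2*V = 2*V - k/3)
C(U, N) = 2*U (C(U, N) = 2*U - 1/3*0 = 2*U + 0 = 2*U)
((2*C(-1, -3) + 4) - 13)*39 = ((2*(2*(-1)) + 4) - 13)*39 = ((2*(-2) + 4) - 13)*39 = ((-4 + 4) - 13)*39 = (0 - 13)*39 = -13*39 = -507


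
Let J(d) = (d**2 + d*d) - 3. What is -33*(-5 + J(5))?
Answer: -1386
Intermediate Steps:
J(d) = -3 + 2*d**2 (J(d) = (d**2 + d**2) - 3 = 2*d**2 - 3 = -3 + 2*d**2)
-33*(-5 + J(5)) = -33*(-5 + (-3 + 2*5**2)) = -33*(-5 + (-3 + 2*25)) = -33*(-5 + (-3 + 50)) = -33*(-5 + 47) = -33*42 = -1386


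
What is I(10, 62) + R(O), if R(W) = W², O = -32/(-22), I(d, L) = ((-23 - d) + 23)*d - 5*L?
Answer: -49354/121 ≈ -407.88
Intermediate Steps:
I(d, L) = -d² - 5*L (I(d, L) = (-d)*d - 5*L = -d² - 5*L)
O = 16/11 (O = -32*(-1/22) = 16/11 ≈ 1.4545)
I(10, 62) + R(O) = (-1*10² - 5*62) + (16/11)² = (-1*100 - 310) + 256/121 = (-100 - 310) + 256/121 = -410 + 256/121 = -49354/121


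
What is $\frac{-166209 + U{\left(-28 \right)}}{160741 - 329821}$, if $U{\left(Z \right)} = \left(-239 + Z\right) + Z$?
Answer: $\frac{20813}{21135} \approx 0.98476$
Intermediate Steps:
$U{\left(Z \right)} = -239 + 2 Z$
$\frac{-166209 + U{\left(-28 \right)}}{160741 - 329821} = \frac{-166209 + \left(-239 + 2 \left(-28\right)\right)}{160741 - 329821} = \frac{-166209 - 295}{-169080} = \left(-166209 - 295\right) \left(- \frac{1}{169080}\right) = \left(-166504\right) \left(- \frac{1}{169080}\right) = \frac{20813}{21135}$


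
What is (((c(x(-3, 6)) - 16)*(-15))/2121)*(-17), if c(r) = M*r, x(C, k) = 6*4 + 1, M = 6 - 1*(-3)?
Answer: 17765/707 ≈ 25.127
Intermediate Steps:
M = 9 (M = 6 + 3 = 9)
x(C, k) = 25 (x(C, k) = 24 + 1 = 25)
c(r) = 9*r
(((c(x(-3, 6)) - 16)*(-15))/2121)*(-17) = (((9*25 - 16)*(-15))/2121)*(-17) = (((225 - 16)*(-15))*(1/2121))*(-17) = ((209*(-15))*(1/2121))*(-17) = -3135*1/2121*(-17) = -1045/707*(-17) = 17765/707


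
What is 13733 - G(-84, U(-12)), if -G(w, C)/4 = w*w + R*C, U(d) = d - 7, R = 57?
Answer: 37625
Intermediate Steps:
U(d) = -7 + d
G(w, C) = -228*C - 4*w**2 (G(w, C) = -4*(w*w + 57*C) = -4*(w**2 + 57*C) = -228*C - 4*w**2)
13733 - G(-84, U(-12)) = 13733 - (-228*(-7 - 12) - 4*(-84)**2) = 13733 - (-228*(-19) - 4*7056) = 13733 - (4332 - 28224) = 13733 - 1*(-23892) = 13733 + 23892 = 37625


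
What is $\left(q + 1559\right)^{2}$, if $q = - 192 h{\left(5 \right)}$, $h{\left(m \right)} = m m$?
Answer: $10504081$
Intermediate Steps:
$h{\left(m \right)} = m^{2}$
$q = -4800$ ($q = - 192 \cdot 5^{2} = \left(-192\right) 25 = -4800$)
$\left(q + 1559\right)^{2} = \left(-4800 + 1559\right)^{2} = \left(-3241\right)^{2} = 10504081$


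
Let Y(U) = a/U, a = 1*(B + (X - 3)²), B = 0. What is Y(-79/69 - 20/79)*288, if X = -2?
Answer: -39247200/7621 ≈ -5149.9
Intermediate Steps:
a = 25 (a = 1*(0 + (-2 - 3)²) = 1*(0 + (-5)²) = 1*(0 + 25) = 1*25 = 25)
Y(U) = 25/U
Y(-79/69 - 20/79)*288 = (25/(-79/69 - 20/79))*288 = (25/(-7621/5451))*288 = (25*(-5451/7621))*288 = -136275/7621*288 = -39247200/7621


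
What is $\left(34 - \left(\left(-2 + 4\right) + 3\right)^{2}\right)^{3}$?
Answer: $729$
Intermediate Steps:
$\left(34 - \left(\left(-2 + 4\right) + 3\right)^{2}\right)^{3} = \left(34 - \left(2 + 3\right)^{2}\right)^{3} = \left(34 - 5^{2}\right)^{3} = \left(34 - 25\right)^{3} = 9^{3} = 729$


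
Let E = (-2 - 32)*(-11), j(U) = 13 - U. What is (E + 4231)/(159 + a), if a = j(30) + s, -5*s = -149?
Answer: 23025/859 ≈ 26.804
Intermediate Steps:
s = 149/5 (s = -⅕*(-149) = 149/5 ≈ 29.800)
E = 374 (E = -34*(-11) = 374)
a = 64/5 (a = (13 - 1*30) + 149/5 = (13 - 30) + 149/5 = -17 + 149/5 = 64/5 ≈ 12.800)
(E + 4231)/(159 + a) = (374 + 4231)/(159 + 64/5) = 4605/(859/5) = 4605*(5/859) = 23025/859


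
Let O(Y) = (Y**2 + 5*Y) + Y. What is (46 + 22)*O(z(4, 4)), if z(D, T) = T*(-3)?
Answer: 4896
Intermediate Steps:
z(D, T) = -3*T
O(Y) = Y**2 + 6*Y
(46 + 22)*O(z(4, 4)) = (46 + 22)*((-3*4)*(6 - 3*4)) = 68*(-12*(6 - 12)) = 68*(-12*(-6)) = 68*72 = 4896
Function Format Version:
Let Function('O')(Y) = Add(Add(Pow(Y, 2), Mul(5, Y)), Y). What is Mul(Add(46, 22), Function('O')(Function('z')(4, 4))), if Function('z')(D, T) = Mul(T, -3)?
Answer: 4896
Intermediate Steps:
Function('z')(D, T) = Mul(-3, T)
Function('O')(Y) = Add(Pow(Y, 2), Mul(6, Y))
Mul(Add(46, 22), Function('O')(Function('z')(4, 4))) = Mul(Add(46, 22), Mul(Mul(-3, 4), Add(6, Mul(-3, 4)))) = Mul(68, Mul(-12, Add(6, -12))) = Mul(68, Mul(-12, -6)) = Mul(68, 72) = 4896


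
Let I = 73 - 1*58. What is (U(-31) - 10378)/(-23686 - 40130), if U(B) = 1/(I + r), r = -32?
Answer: 58809/361624 ≈ 0.16262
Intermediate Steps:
I = 15 (I = 73 - 58 = 15)
U(B) = -1/17 (U(B) = 1/(15 - 32) = 1/(-17) = -1/17)
(U(-31) - 10378)/(-23686 - 40130) = (-1/17 - 10378)/(-23686 - 40130) = -176427/17/(-63816) = -176427/17*(-1/63816) = 58809/361624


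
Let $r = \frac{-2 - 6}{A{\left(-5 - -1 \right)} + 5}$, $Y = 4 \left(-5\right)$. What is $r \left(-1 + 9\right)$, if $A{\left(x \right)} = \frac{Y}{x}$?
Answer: $- \frac{32}{5} \approx -6.4$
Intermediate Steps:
$Y = -20$
$A{\left(x \right)} = - \frac{20}{x}$
$r = - \frac{4}{5}$ ($r = \frac{-2 - 6}{- \frac{20}{-5 - -1} + 5} = - \frac{8}{- \frac{20}{-5 + 1} + 5} = - \frac{8}{- \frac{20}{-4} + 5} = - \frac{8}{\left(-20\right) \left(- \frac{1}{4}\right) + 5} = - \frac{8}{5 + 5} = - \frac{8}{10} = \left(-8\right) \frac{1}{10} = - \frac{4}{5} \approx -0.8$)
$r \left(-1 + 9\right) = - \frac{4 \left(-1 + 9\right)}{5} = \left(- \frac{4}{5}\right) 8 = - \frac{32}{5}$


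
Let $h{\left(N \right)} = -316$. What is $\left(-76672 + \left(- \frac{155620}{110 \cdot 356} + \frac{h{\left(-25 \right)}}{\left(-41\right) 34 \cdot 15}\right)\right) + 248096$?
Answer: $\frac{3509120806369}{20470890} \approx 1.7142 \cdot 10^{5}$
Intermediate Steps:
$\left(-76672 + \left(- \frac{155620}{110 \cdot 356} + \frac{h{\left(-25 \right)}}{\left(-41\right) 34 \cdot 15}\right)\right) + 248096 = \left(-76672 - \left(- \frac{158}{10455} + \frac{7781}{1958}\right)\right) + 248096 = \left(-76672 - \left(\frac{7781}{1958} + \frac{316}{-20910}\right)\right) + 248096 = \left(-76672 - \frac{81040991}{20470890}\right) + 248096 = - \frac{1569625119071}{20470890} + 248096 = \frac{3509120806369}{20470890}$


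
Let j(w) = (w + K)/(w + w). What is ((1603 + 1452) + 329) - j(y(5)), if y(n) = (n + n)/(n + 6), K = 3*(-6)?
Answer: 16967/5 ≈ 3393.4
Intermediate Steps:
K = -18
y(n) = 2*n/(6 + n) (y(n) = (2*n)/(6 + n) = 2*n/(6 + n))
j(w) = (-18 + w)/(2*w) (j(w) = (w - 18)/(w + w) = (-18 + w)/((2*w)) = (-18 + w)*(1/(2*w)) = (-18 + w)/(2*w))
((1603 + 1452) + 329) - j(y(5)) = ((1603 + 1452) + 329) - (-18 + 2*5/(6 + 5))/(2*(2*5/(6 + 5))) = (3055 + 329) - (-18 + 2*5/11)/(2*(2*5/11)) = 3384 - (-18 + 2*5*(1/11))/(2*(2*5*(1/11))) = 3384 - (-18 + 10/11)/(2*10/11) = 3384 - 11*(-188)/(2*10*11) = 3384 - 1*(-47/5) = 3384 + 47/5 = 16967/5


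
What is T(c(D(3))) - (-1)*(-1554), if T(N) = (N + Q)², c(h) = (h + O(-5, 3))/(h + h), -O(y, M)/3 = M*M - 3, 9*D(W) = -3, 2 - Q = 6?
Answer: -4007/4 ≈ -1001.8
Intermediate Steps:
Q = -4 (Q = 2 - 1*6 = 2 - 6 = -4)
D(W) = -⅓ (D(W) = (⅑)*(-3) = -⅓)
O(y, M) = 9 - 3*M² (O(y, M) = -3*(M*M - 3) = -3*(M² - 3) = -3*(-3 + M²) = 9 - 3*M²)
c(h) = (-18 + h)/(2*h) (c(h) = (h + (9 - 3*3²))/(h + h) = (h + (9 - 3*9))/((2*h)) = (h + (9 - 27))*(1/(2*h)) = (h - 18)*(1/(2*h)) = (-18 + h)*(1/(2*h)) = (-18 + h)/(2*h))
T(N) = (-4 + N)² (T(N) = (N - 4)² = (-4 + N)²)
T(c(D(3))) - (-1)*(-1554) = (-4 + (-18 - ⅓)/(2*(-⅓)))² - (-1)*(-1554) = (-4 + (½)*(-3)*(-55/3))² - 1*1554 = (-4 + 55/2)² - 1554 = (47/2)² - 1554 = 2209/4 - 1554 = -4007/4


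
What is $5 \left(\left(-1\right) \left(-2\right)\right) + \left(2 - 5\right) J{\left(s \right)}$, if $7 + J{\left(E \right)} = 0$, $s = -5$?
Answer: $31$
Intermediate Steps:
$J{\left(E \right)} = -7$ ($J{\left(E \right)} = -7 + 0 = -7$)
$5 \left(\left(-1\right) \left(-2\right)\right) + \left(2 - 5\right) J{\left(s \right)} = 5 \left(\left(-1\right) \left(-2\right)\right) + \left(2 - 5\right) \left(-7\right) = 5 \cdot 2 - -21 = 10 + 21 = 31$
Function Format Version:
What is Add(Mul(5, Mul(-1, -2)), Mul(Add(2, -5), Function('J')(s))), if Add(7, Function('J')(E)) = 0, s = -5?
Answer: 31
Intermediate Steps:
Function('J')(E) = -7 (Function('J')(E) = Add(-7, 0) = -7)
Add(Mul(5, Mul(-1, -2)), Mul(Add(2, -5), Function('J')(s))) = Add(Mul(5, Mul(-1, -2)), Mul(Add(2, -5), -7)) = Add(Mul(5, 2), Mul(-3, -7)) = Add(10, 21) = 31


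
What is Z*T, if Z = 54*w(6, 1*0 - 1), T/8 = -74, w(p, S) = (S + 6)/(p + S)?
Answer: -31968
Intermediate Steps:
w(p, S) = (6 + S)/(S + p)
T = -592 (T = 8*(-74) = -592)
Z = 54 (Z = 54*((6 + (1*0 - 1))/((1*0 - 1) + 6)) = 54*((6 + (0 - 1))/((0 - 1) + 6)) = 54*((6 - 1)/(-1 + 6)) = 54*(5/5) = 54*((⅕)*5) = 54*1 = 54)
Z*T = 54*(-592) = -31968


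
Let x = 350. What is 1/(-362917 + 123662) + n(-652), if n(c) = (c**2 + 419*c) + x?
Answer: 36430401829/239255 ≈ 1.5227e+5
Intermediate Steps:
n(c) = 350 + c**2 + 419*c (n(c) = (c**2 + 419*c) + 350 = 350 + c**2 + 419*c)
1/(-362917 + 123662) + n(-652) = 1/(-362917 + 123662) + (350 + (-652)**2 + 419*(-652)) = 1/(-239255) + (350 + 425104 - 273188) = -1/239255 + 152266 = 36430401829/239255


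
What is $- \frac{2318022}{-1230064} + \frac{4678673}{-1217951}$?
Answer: $- \frac{1465915006075}{749078839432} \approx -1.957$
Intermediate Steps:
$- \frac{2318022}{-1230064} + \frac{4678673}{-1217951} = \left(-2318022\right) \left(- \frac{1}{1230064}\right) + 4678673 \left(- \frac{1}{1217951}\right) = \frac{1159011}{615032} - \frac{4678673}{1217951} = - \frac{1465915006075}{749078839432}$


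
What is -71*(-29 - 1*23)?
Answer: 3692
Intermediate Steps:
-71*(-29 - 1*23) = -71*(-29 - 23) = -71*(-52) = 3692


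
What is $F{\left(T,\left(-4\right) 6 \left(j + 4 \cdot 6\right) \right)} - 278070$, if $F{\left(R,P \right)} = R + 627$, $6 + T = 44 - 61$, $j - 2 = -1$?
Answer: $-277466$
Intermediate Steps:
$j = 1$ ($j = 2 - 1 = 1$)
$T = -23$ ($T = -6 + \left(44 - 61\right) = -6 - 17 = -23$)
$F{\left(R,P \right)} = 627 + R$
$F{\left(T,\left(-4\right) 6 \left(j + 4 \cdot 6\right) \right)} - 278070 = \left(627 - 23\right) - 278070 = 604 - 278070 = -277466$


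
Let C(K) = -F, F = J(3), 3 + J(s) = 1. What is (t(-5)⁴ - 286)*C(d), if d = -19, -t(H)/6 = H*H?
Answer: 1012499428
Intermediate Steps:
J(s) = -2 (J(s) = -3 + 1 = -2)
F = -2
t(H) = -6*H² (t(H) = -6*H*H = -6*H²)
C(K) = 2 (C(K) = -1*(-2) = 2)
(t(-5)⁴ - 286)*C(d) = ((-6*(-5)²)⁴ - 286)*2 = ((-6*25)⁴ - 286)*2 = ((-150)⁴ - 286)*2 = (506250000 - 286)*2 = 506249714*2 = 1012499428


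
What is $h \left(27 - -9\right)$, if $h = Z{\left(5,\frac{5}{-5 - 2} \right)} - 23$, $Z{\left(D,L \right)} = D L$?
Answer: $- \frac{6696}{7} \approx -956.57$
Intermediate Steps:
$h = - \frac{186}{7}$ ($h = 5 \frac{5}{-5 - 2} - 23 = 5 \frac{5}{-7} - 23 = 5 \cdot 5 \left(- \frac{1}{7}\right) - 23 = 5 \left(- \frac{5}{7}\right) - 23 = - \frac{25}{7} - 23 = - \frac{186}{7} \approx -26.571$)
$h \left(27 - -9\right) = - \frac{186 \left(27 - -9\right)}{7} = - \frac{186 \left(27 + 9\right)}{7} = \left(- \frac{186}{7}\right) 36 = - \frac{6696}{7}$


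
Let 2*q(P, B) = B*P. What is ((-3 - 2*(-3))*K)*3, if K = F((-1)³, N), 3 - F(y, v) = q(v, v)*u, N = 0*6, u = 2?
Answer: 27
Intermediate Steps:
q(P, B) = B*P/2 (q(P, B) = (B*P)/2 = B*P/2)
N = 0
F(y, v) = 3 - v² (F(y, v) = 3 - v*v/2*2 = 3 - v²/2*2 = 3 - v²)
K = 3 (K = 3 - 1*0² = 3 - 1*0 = 3 + 0 = 3)
((-3 - 2*(-3))*K)*3 = ((-3 - 2*(-3))*3)*3 = ((-3 + 6)*3)*3 = (3*3)*3 = 9*3 = 27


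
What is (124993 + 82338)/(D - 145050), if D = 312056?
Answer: 207331/167006 ≈ 1.2415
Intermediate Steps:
(124993 + 82338)/(D - 145050) = (124993 + 82338)/(312056 - 145050) = 207331/167006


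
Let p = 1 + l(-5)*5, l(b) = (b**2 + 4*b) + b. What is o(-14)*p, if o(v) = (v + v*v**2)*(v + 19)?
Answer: -13790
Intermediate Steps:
l(b) = b**2 + 5*b
o(v) = (19 + v)*(v + v**3) (o(v) = (v + v**3)*(19 + v) = (19 + v)*(v + v**3))
p = 1 (p = 1 - 5*(5 - 5)*5 = 1 - 5*0*5 = 1 + 0*5 = 1 + 0 = 1)
o(-14)*p = -14*(19 - 14 + (-14)**3 + 19*(-14)**2)*1 = -14*(19 - 14 - 2744 + 19*196)*1 = -14*(19 - 14 - 2744 + 3724)*1 = -14*985*1 = -13790*1 = -13790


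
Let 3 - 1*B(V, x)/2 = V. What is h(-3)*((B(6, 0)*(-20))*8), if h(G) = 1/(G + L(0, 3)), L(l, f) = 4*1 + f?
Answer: 240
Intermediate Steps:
B(V, x) = 6 - 2*V
L(l, f) = 4 + f
h(G) = 1/(7 + G) (h(G) = 1/(G + (4 + 3)) = 1/(G + 7) = 1/(7 + G))
h(-3)*((B(6, 0)*(-20))*8) = (((6 - 2*6)*(-20))*8)/(7 - 3) = (((6 - 12)*(-20))*8)/4 = (-6*(-20)*8)/4 = (120*8)/4 = (¼)*960 = 240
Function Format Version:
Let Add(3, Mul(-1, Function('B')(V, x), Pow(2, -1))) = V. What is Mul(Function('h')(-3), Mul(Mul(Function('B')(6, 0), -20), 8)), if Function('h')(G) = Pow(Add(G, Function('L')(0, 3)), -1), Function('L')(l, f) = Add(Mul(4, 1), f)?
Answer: 240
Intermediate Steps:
Function('B')(V, x) = Add(6, Mul(-2, V))
Function('L')(l, f) = Add(4, f)
Function('h')(G) = Pow(Add(7, G), -1) (Function('h')(G) = Pow(Add(G, Add(4, 3)), -1) = Pow(Add(G, 7), -1) = Pow(Add(7, G), -1))
Mul(Function('h')(-3), Mul(Mul(Function('B')(6, 0), -20), 8)) = Mul(Pow(Add(7, -3), -1), Mul(Mul(Add(6, Mul(-2, 6)), -20), 8)) = Mul(Pow(4, -1), Mul(Mul(Add(6, -12), -20), 8)) = Mul(Rational(1, 4), Mul(Mul(-6, -20), 8)) = Mul(Rational(1, 4), Mul(120, 8)) = Mul(Rational(1, 4), 960) = 240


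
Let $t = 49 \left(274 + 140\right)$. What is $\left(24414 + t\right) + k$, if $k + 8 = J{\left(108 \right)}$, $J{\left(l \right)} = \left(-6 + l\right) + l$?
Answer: $44902$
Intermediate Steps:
$J{\left(l \right)} = -6 + 2 l$
$k = 202$ ($k = -8 + \left(-6 + 2 \cdot 108\right) = -8 + \left(-6 + 216\right) = -8 + 210 = 202$)
$t = 20286$ ($t = 49 \cdot 414 = 20286$)
$\left(24414 + t\right) + k = \left(24414 + 20286\right) + 202 = 44700 + 202 = 44902$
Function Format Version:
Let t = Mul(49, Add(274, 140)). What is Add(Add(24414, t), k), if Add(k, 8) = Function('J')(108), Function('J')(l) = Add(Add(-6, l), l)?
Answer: 44902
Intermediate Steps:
Function('J')(l) = Add(-6, Mul(2, l))
k = 202 (k = Add(-8, Add(-6, Mul(2, 108))) = Add(-8, Add(-6, 216)) = Add(-8, 210) = 202)
t = 20286 (t = Mul(49, 414) = 20286)
Add(Add(24414, t), k) = Add(Add(24414, 20286), 202) = Add(44700, 202) = 44902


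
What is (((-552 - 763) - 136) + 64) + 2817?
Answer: 1430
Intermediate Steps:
(((-552 - 763) - 136) + 64) + 2817 = ((-1315 - 136) + 64) + 2817 = (-1451 + 64) + 2817 = -1387 + 2817 = 1430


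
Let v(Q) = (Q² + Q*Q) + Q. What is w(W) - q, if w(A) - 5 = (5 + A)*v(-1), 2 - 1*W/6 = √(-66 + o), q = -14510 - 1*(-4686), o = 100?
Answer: 9846 - 6*√34 ≈ 9811.0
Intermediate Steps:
q = -9824 (q = -14510 + 4686 = -9824)
v(Q) = Q + 2*Q² (v(Q) = (Q² + Q²) + Q = 2*Q² + Q = Q + 2*Q²)
W = 12 - 6*√34 (W = 12 - 6*√(-66 + 100) = 12 - 6*√34 ≈ -22.986)
w(A) = 10 + A (w(A) = 5 + (5 + A)*(-(1 + 2*(-1))) = 5 + (5 + A)*(-(1 - 2)) = 5 + (5 + A)*(-1*(-1)) = 5 + (5 + A)*1 = 5 + (5 + A) = 10 + A)
w(W) - q = (10 + (12 - 6*√34)) - 1*(-9824) = (22 - 6*√34) + 9824 = 9846 - 6*√34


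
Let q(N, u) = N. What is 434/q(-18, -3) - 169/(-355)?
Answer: -75514/3195 ≈ -23.635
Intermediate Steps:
434/q(-18, -3) - 169/(-355) = 434/(-18) - 169/(-355) = 434*(-1/18) - 169*(-1/355) = -217/9 + 169/355 = -75514/3195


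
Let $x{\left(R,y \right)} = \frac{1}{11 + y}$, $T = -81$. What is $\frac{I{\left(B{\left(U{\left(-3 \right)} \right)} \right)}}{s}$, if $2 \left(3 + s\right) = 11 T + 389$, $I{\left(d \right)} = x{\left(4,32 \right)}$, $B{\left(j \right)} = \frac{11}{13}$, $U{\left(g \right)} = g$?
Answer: $- \frac{1}{10922} \approx -9.1558 \cdot 10^{-5}$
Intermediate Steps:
$B{\left(j \right)} = \frac{11}{13}$ ($B{\left(j \right)} = 11 \cdot \frac{1}{13} = \frac{11}{13}$)
$I{\left(d \right)} = \frac{1}{43}$ ($I{\left(d \right)} = \frac{1}{11 + 32} = \frac{1}{43}$)
$s = -254$ ($s = -3 + \frac{11 \left(-81\right) + 389}{2} = -3 + \frac{-891 + 389}{2} = -3 + \frac{1}{2} \left(-502\right) = -3 - 251 = -254$)
$\frac{I{\left(B{\left(U{\left(-3 \right)} \right)} \right)}}{s} = \frac{1}{43 \left(-254\right)} = \frac{1}{43} \left(- \frac{1}{254}\right) = - \frac{1}{10922}$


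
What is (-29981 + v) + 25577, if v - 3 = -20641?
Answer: -25042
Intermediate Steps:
v = -20638 (v = 3 - 20641 = -20638)
(-29981 + v) + 25577 = (-29981 - 20638) + 25577 = -50619 + 25577 = -25042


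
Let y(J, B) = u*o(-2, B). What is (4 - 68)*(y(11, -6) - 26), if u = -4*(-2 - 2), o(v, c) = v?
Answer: 3712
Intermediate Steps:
u = 16 (u = -4*(-4) = 16)
y(J, B) = -32 (y(J, B) = 16*(-2) = -32)
(4 - 68)*(y(11, -6) - 26) = (4 - 68)*(-32 - 26) = -64*(-58) = 3712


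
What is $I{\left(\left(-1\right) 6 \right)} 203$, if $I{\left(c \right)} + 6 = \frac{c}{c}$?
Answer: $-1015$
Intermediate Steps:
$I{\left(c \right)} = -5$ ($I{\left(c \right)} = -6 + \frac{c}{c} = -6 + 1 = -5$)
$I{\left(\left(-1\right) 6 \right)} 203 = \left(-5\right) 203 = -1015$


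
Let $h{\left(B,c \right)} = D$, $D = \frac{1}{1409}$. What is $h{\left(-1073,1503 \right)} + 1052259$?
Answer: $\frac{1482632932}{1409} \approx 1.0523 \cdot 10^{6}$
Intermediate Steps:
$D = \frac{1}{1409} \approx 0.00070972$
$h{\left(B,c \right)} = \frac{1}{1409}$
$h{\left(-1073,1503 \right)} + 1052259 = \frac{1}{1409} + 1052259 = \frac{1482632932}{1409}$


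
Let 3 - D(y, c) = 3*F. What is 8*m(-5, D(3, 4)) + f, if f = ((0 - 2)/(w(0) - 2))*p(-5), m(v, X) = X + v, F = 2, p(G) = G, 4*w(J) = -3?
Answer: -744/11 ≈ -67.636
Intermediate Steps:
w(J) = -3/4 (w(J) = (1/4)*(-3) = -3/4)
D(y, c) = -3 (D(y, c) = 3 - 3*2 = 3 - 1*6 = 3 - 6 = -3)
f = -40/11 (f = ((0 - 2)/(-3/4 - 2))*(-5) = -2/(-11/4)*(-5) = -2*(-4/11)*(-5) = (8/11)*(-5) = -40/11 ≈ -3.6364)
8*m(-5, D(3, 4)) + f = 8*(-3 - 5) - 40/11 = 8*(-8) - 40/11 = -64 - 40/11 = -744/11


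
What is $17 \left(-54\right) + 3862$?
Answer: $2944$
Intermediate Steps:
$17 \left(-54\right) + 3862 = -918 + 3862 = 2944$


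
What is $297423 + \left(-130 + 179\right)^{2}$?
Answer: $299824$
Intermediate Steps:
$297423 + \left(-130 + 179\right)^{2} = 297423 + 49^{2} = 297423 + 2401 = 299824$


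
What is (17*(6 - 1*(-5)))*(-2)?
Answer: -374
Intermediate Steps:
(17*(6 - 1*(-5)))*(-2) = (17*(6 + 5))*(-2) = (17*11)*(-2) = 187*(-2) = -374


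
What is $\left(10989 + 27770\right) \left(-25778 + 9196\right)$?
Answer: $-642701738$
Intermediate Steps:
$\left(10989 + 27770\right) \left(-25778 + 9196\right) = 38759 \left(-16582\right) = -642701738$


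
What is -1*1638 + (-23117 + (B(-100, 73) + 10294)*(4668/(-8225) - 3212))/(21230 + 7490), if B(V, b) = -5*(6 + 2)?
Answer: -658066988797/236222000 ≈ -2785.8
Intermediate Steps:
B(V, b) = -40 (B(V, b) = -5*8 = -40)
-1*1638 + (-23117 + (B(-100, 73) + 10294)*(4668/(-8225) - 3212))/(21230 + 7490) = -1*1638 + (-23117 + (-40 + 10294)*(4668/(-8225) - 3212))/(21230 + 7490) = -1638 + (-23117 + 10254*(4668*(-1/8225) - 3212))/28720 = -1638 + (-23117 + 10254*(-4668/8225 - 3212))*(1/28720) = -1638 + (-23117 + 10254*(-26423368/8225))*(1/28720) = -1638 + (-23117 - 270945215472/8225)*(1/28720) = -1638 - 271135352797/8225*1/28720 = -1638 - 271135352797/236222000 = -658066988797/236222000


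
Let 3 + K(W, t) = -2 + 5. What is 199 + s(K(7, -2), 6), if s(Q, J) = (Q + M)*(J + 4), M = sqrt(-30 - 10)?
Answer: 199 + 20*I*sqrt(10) ≈ 199.0 + 63.246*I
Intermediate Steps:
K(W, t) = 0 (K(W, t) = -3 + (-2 + 5) = -3 + 3 = 0)
M = 2*I*sqrt(10) (M = sqrt(-40) = 2*I*sqrt(10) ≈ 6.3246*I)
s(Q, J) = (4 + J)*(Q + 2*I*sqrt(10)) (s(Q, J) = (Q + 2*I*sqrt(10))*(J + 4) = (Q + 2*I*sqrt(10))*(4 + J) = (4 + J)*(Q + 2*I*sqrt(10)))
199 + s(K(7, -2), 6) = 199 + (4*0 + 6*0 + 8*I*sqrt(10) + 2*I*6*sqrt(10)) = 199 + (0 + 0 + 8*I*sqrt(10) + 12*I*sqrt(10)) = 199 + 20*I*sqrt(10)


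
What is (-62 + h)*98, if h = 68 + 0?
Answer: 588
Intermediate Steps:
h = 68
(-62 + h)*98 = (-62 + 68)*98 = 6*98 = 588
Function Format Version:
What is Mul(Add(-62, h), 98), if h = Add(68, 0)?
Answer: 588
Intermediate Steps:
h = 68
Mul(Add(-62, h), 98) = Mul(Add(-62, 68), 98) = Mul(6, 98) = 588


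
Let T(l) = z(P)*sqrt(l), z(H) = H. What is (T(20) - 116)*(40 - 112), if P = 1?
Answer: 8352 - 144*sqrt(5) ≈ 8030.0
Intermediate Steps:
T(l) = sqrt(l) (T(l) = 1*sqrt(l) = sqrt(l))
(T(20) - 116)*(40 - 112) = (sqrt(20) - 116)*(40 - 112) = (2*sqrt(5) - 116)*(-72) = (-116 + 2*sqrt(5))*(-72) = 8352 - 144*sqrt(5)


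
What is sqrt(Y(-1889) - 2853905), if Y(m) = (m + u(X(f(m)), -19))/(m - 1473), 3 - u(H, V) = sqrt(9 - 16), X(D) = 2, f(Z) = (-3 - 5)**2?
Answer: sqrt(-19189653448 + 2*I*sqrt(7))/82 ≈ 2.3292e-7 + 1689.3*I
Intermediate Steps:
f(Z) = 64 (f(Z) = (-8)**2 = 64)
u(H, V) = 3 - I*sqrt(7) (u(H, V) = 3 - sqrt(9 - 16) = 3 - sqrt(-7) = 3 - I*sqrt(7))
Y(m) = (3 + m - I*sqrt(7))/(-1473 + m) (Y(m) = (m + (3 - I*sqrt(7)))/(m - 1473) = (3 + m - I*sqrt(7))/(-1473 + m))
sqrt(Y(-1889) - 2853905) = sqrt((3 - 1889 - I*sqrt(7))/(-1473 - 1889) - 2853905) = sqrt((-1886 - I*sqrt(7))/(-3362) - 2853905) = sqrt(-(-1886 - I*sqrt(7))/3362 - 2853905) = sqrt((23/41 + I*sqrt(7)/3362) - 2853905) = sqrt(-117010082/41 + I*sqrt(7)/3362)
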